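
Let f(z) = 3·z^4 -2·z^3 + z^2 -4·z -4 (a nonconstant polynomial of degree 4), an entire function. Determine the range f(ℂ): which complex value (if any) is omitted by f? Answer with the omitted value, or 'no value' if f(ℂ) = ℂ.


Little Picard bounds the complement of f(ℂ) to at most one point.
For every w ∈ ℂ, the equation p(z) − w = 0 is a nonconstant polynomial in z and hence has at least one root by the fundamental theorem of algebra. So p is surjective onto ℂ, omitting no value.

Omitted value: no value.


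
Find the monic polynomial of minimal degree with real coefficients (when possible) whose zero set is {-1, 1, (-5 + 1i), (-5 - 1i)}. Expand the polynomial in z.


The polynomial is p(z) = ∏_{α ∈ S} (z − α), where S = {-1, 1, (-5 + 1i), (-5 - 1i)}.
Expanding the product yields: p(z) = z^4 + 10·z^3 + 25·z^2 -10·z -26.
Note conjugate pairs combine to real quadratics: (z − (-5+1i))(z − (-5−1i)) = z² + 10z + 26.
The resulting polynomial has degree 4 and real coefficients as required.

p(z) = z^4 + 10·z^3 + 25·z^2 -10·z -26.


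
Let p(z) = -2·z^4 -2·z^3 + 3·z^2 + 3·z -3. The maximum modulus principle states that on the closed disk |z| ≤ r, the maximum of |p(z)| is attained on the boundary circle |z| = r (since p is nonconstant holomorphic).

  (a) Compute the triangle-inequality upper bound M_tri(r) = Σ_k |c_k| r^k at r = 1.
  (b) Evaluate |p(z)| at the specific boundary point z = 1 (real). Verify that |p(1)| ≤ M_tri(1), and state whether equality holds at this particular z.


Coefficients: c_0 = -3, c_1 = 3, c_2 = 3, c_3 = -2, c_4 = -2. Radius r = 1.
Part (a). Triangle bound: M_tri(r) = Σ_k |c_k| r^k
  = |-3|·1^0 + |3|·1^1 + |3|·1^2 + |-2|·1^3 + |-2|·1^4
  = 3 + 3 + 3 + 2 + 2 = 13.
This bounds M(r) := max_{|z|=r} |p(z)| from above; equality holds iff all terms c_k z^k can be made to align in phase at a single z on |z|=r.
Part (b). At z = 1 (real, on the circle |z| = r):
  p(1) = (-3)·1^0 + (3)·1^1 + (3)·1^2 + (-2)·1^3 + (-2)·1^4 = -1.
  |p(1)| = 1.
Check: |p(1)| = 1 ≤ 13 = M_tri(1). ✓ Equality does not hold at z = 1 (the coefficients have mixed signs, so the terms do not all align in phase there).

M_tri(1) = 13; |p(1)| = 1; equality at z=1: no.


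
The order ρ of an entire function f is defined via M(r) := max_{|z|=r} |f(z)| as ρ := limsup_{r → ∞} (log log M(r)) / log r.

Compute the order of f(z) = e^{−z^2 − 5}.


|e^{−z^2 − 5}| = e^{Re(-1·z^2) + -5} ≤ e^{1|z|^2 + -5} = e^{1r^2 + -5} on |z| = r, so ρ ≤ 2. Choosing z on |z|=r so that -1·z^2 is real positive (always possible by picking arg z appropriately) gives |f(z)| = e^{1r^2 + -5}, matching the bound. The additive constant -5 does not affect log log M(r) ~ 2·log r. Hence ρ = 2.
Therefore ρ = 2.

Order ρ = 2.


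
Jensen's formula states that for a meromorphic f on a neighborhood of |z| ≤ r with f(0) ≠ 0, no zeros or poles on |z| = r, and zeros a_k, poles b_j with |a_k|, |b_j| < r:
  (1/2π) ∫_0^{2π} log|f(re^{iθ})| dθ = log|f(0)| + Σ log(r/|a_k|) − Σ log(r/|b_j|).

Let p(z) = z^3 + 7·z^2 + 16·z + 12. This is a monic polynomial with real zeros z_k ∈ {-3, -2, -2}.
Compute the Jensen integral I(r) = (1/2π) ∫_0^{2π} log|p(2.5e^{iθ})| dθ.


Zeros: -3, -2, -2; r = 2.5.
Inside |z| < r: -2, -2. Outside (|z| ≥ r): -3.
p(0) = 12, so log|p(0)| = log(12) = 2.4849.
Apply Jensen: I(r) = log|p(0)| + Σ_k log(r/|z_k|), summed over zeros inside |z| < r.
  log(r/|z_k|) for z_k = -2: log(2.5/2) = 0.2231
  log(r/|z_k|) for z_k = -2: log(2.5/2) = 0.2231
  Outside zeros (-3) contribute nothing to the Jensen sum.
Sum over inside zeros: 0.4463.
I(r) = log|p(0)| + (inside sum) = 2.4849 + 0.4463 = 2.9312.
Note: since some zeros are outside |z| ≤ r, the simplified n·log(r) form does NOT apply — only the inside zeros contribute.

I(r) ≈ 2.9312.


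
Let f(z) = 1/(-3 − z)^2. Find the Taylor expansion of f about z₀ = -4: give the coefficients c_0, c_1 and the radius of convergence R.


Let w = z − z₀, so z = z₀ + w.
Then -3 − z = -3 − (z₀ + w) = (-3 − z₀) − w = 1 − w.
f(z) = 1/(1 − w)^2 = (1/(1)^2) · (1 − w/(1))^{−2}.
By the binomial series (1−u)^{−2} = Σ_{n≥0} C(n+1, 1) u^n for |u|<1, with u = w/(1):
  c_n = C(n+1, 1) / (1)^(n+2).
  c_0 = 1/(1)^2 = 1.
  c_1 = 2/(1)^3 = 2.
The series is valid for |w/d| < 1, i.e. |z − z₀| < |d|.
Radius of convergence: R = |-3 − z₀| = |1| = 1 (distance from z₀ to the singularity z = -3).

c_0 = 1, c_1 = 2; R = 1.


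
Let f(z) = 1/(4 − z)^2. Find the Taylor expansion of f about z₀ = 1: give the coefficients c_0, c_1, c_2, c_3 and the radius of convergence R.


Let w = z − z₀, so z = z₀ + w.
Then 4 − z = 4 − (z₀ + w) = (4 − z₀) − w = 3 − w.
f(z) = 1/(3 − w)^2 = (1/(3)^2) · (1 − w/(3))^{−2}.
By the binomial series (1−u)^{−2} = Σ_{n≥0} C(n+1, 1) u^n for |u|<1, with u = w/(3):
  c_n = C(n+1, 1) / (3)^(n+2).
  c_0 = 1/(3)^2 = 1/9.
  c_1 = 2/(3)^3 = 2/27.
  c_2 = 3/(3)^4 = 1/27.
  c_3 = 4/(3)^5 = 4/243.
The series is valid for |w/d| < 1, i.e. |z − z₀| < |d|.
Radius of convergence: R = |4 − z₀| = |3| = 3 (distance from z₀ to the singularity z = 4).

c_0 = 1/9, c_1 = 2/27, c_2 = 1/27, c_3 = 4/243; R = 3.


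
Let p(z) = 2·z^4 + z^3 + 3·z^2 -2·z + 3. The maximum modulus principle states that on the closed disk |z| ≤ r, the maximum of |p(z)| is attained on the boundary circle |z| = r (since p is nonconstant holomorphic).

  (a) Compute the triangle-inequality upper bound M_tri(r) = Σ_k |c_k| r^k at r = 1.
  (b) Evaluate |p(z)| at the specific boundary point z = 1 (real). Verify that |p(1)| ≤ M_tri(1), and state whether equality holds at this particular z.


Coefficients: c_0 = 3, c_1 = -2, c_2 = 3, c_3 = 1, c_4 = 2. Radius r = 1.
Part (a). Triangle bound: M_tri(r) = Σ_k |c_k| r^k
  = |3|·1^0 + |-2|·1^1 + |3|·1^2 + |1|·1^3 + |2|·1^4
  = 3 + 2 + 3 + 1 + 2 = 11.
This bounds M(r) := max_{|z|=r} |p(z)| from above; equality holds iff all terms c_k z^k can be made to align in phase at a single z on |z|=r.
Part (b). At z = 1 (real, on the circle |z| = r):
  p(1) = (3)·1^0 + (-2)·1^1 + (3)·1^2 + (1)·1^3 + (2)·1^4 = 7.
  |p(1)| = 7.
Check: |p(1)| = 7 ≤ 11 = M_tri(1). ✓ Equality does not hold at z = 1 (the coefficients have mixed signs, so the terms do not all align in phase there).

M_tri(1) = 11; |p(1)| = 7; equality at z=1: no.


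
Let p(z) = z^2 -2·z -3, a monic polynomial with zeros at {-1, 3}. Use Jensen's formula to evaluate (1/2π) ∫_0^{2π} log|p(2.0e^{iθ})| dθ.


Zeros: -1, 3; r = 2.0.
Inside |z| < r: -1. Outside (|z| ≥ r): 3.
p(0) = -3, so log|p(0)| = log(3) = 1.0986.
Apply Jensen: I(r) = log|p(0)| + Σ_k log(r/|z_k|), summed over zeros inside |z| < r.
  log(r/|z_k|) for z_k = -1: log(2.0/1) = 0.6931
  Outside zeros (3) contribute nothing to the Jensen sum.
Sum over inside zeros: 0.6931.
I(r) = log|p(0)| + (inside sum) = 1.0986 + 0.6931 = 1.7918.
Note: since some zeros are outside |z| ≤ r, the simplified n·log(r) form does NOT apply — only the inside zeros contribute.

I(r) ≈ 1.7918.


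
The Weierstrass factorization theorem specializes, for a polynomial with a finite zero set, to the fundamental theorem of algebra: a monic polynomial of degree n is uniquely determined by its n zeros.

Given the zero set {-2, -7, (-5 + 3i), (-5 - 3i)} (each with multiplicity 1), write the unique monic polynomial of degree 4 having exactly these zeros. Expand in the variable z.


The polynomial is p(z) = ∏_{α ∈ S} (z − α), where S = {-2, -7, (-5 + 3i), (-5 - 3i)}.
Expanding the product yields: p(z) = z^4 + 19·z^3 + 138·z^2 + 446·z + 476.
Note conjugate pairs combine to real quadratics: (z − (-5+3i))(z − (-5−3i)) = z² + 10z + 34.
The resulting polynomial has degree 4 and real coefficients as required.

p(z) = z^4 + 19·z^3 + 138·z^2 + 446·z + 476.


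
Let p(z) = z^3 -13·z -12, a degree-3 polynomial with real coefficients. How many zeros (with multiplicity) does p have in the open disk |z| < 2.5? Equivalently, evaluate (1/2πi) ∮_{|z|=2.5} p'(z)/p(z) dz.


The zeros of p are: -3, 4, -1.
Their magnitudes are: 3, 4, 1.
Zeros with |z| < R = 2.5: -1.
Count = 1.
By the argument principle, (1/2πi) ∮_{|z|=R} p'(z)/p(z) dz equals exactly this count.

Number of zeros inside |z| < 2.5: 1.


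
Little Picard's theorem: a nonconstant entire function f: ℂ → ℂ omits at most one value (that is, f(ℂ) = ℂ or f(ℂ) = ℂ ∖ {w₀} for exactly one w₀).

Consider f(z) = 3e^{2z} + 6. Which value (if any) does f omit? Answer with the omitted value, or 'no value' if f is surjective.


Little Picard bounds the complement of f(ℂ) to at most one point.
e^{2z} is never zero on ℂ, so 3·e^{2z} takes every value in ℂ ∖ {0}. Adding 6 shifts the range to ℂ ∖ {6}. Thus f omits exactly the value 6.

Omitted value: 6.


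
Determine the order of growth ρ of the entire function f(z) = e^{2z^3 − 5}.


|e^{2z^3 − 5}| = e^{Re(2·z^3) + -5} ≤ e^{2|z|^3 + -5} = e^{2r^3 + -5} on |z| = r, so ρ ≤ 3. Choosing z on |z|=r so that 2·z^3 is real positive (always possible by picking arg z appropriately) gives |f(z)| = e^{2r^3 + -5}, matching the bound. The additive constant -5 does not affect log log M(r) ~ 3·log r. Hence ρ = 3.
Therefore ρ = 3.

Order ρ = 3.


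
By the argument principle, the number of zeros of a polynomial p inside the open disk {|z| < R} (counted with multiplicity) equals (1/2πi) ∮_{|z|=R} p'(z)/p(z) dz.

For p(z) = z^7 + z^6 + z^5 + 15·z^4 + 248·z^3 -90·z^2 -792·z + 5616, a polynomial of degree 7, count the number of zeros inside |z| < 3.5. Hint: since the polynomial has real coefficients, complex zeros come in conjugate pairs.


The zeros of p are: (2 + 2i), (2 - 2i), (-3 + 3i), (-3 - 3i), (2 + 3i), (2 - 3i), -3.
Their magnitudes are: 2.828, 2.828, 4.243, 4.243, 3.606, 3.606, 3.
Zeros with |z| < R = 3.5: (2 + 2i), (2 - 2i), -3.
Count = 3.
By the argument principle, (1/2πi) ∮_{|z|=R} p'(z)/p(z) dz equals exactly this count.

Number of zeros inside |z| < 3.5: 3.


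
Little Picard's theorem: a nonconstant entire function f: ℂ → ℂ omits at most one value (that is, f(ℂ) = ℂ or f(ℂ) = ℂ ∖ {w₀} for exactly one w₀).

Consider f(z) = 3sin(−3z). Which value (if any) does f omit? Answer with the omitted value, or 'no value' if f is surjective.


Little Picard bounds the complement of f(ℂ) to at most one point.
sin is entire and surjective onto ℂ: for every w ∈ ℂ, sin(ζ) = w has a solution ζ ∈ ℂ (e.g., via the complex inverse arcsin). With ζ = −3z this gives z = ζ/(-3). Then 3·sin(−3z) takes every value in 3·ℂ = ℂ, and adding 0 is a bijection of ℂ. So f is surjective and omits no value. (Note: only on the real line is sin bounded by [−1, 1].)

Omitted value: no value.


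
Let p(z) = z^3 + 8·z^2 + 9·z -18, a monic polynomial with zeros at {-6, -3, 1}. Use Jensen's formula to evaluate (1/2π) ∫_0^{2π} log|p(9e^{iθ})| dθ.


Zeros: -6, -3, 1; r = 9.
Inside |z| < r: -6, -3, 1. Outside (|z| ≥ r): ∅.
p(0) = -18, so log|p(0)| = log(18) = 2.8904.
Apply Jensen: I(r) = log|p(0)| + Σ_k log(r/|z_k|), summed over zeros inside |z| < r.
  log(r/|z_k|) for z_k = -6: log(9/6) = 0.4055
  log(r/|z_k|) for z_k = -3: log(9/3) = 1.0986
  log(r/|z_k|) for z_k = 1: log(9/1) = 2.1972
Sum over inside zeros: 3.7013.
I(r) = log|p(0)| + (inside sum) = 2.8904 + 3.7013 = 6.5917.
Closed form (all zeros inside, monic): I(r) = n·log(r) = 3·log(9) = 6.5917. ✓

I(r) ≈ 6.5917.


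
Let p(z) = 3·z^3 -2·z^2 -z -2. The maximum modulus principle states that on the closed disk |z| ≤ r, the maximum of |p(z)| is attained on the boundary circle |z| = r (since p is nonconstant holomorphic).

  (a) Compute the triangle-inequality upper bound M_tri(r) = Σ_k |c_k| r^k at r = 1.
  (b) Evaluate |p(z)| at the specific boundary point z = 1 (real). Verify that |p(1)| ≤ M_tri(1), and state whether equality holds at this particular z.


Coefficients: c_0 = -2, c_1 = -1, c_2 = -2, c_3 = 3. Radius r = 1.
Part (a). Triangle bound: M_tri(r) = Σ_k |c_k| r^k
  = |-2|·1^0 + |-1|·1^1 + |-2|·1^2 + |3|·1^3
  = 2 + 1 + 2 + 3 = 8.
This bounds M(r) := max_{|z|=r} |p(z)| from above; equality holds iff all terms c_k z^k can be made to align in phase at a single z on |z|=r.
Part (b). At z = 1 (real, on the circle |z| = r):
  p(1) = (-2)·1^0 + (-1)·1^1 + (-2)·1^2 + (3)·1^3 = -2.
  |p(1)| = 2.
Check: |p(1)| = 2 ≤ 8 = M_tri(1). ✓ Equality does not hold at z = 1 (the coefficients have mixed signs, so the terms do not all align in phase there).

M_tri(1) = 8; |p(1)| = 2; equality at z=1: no.


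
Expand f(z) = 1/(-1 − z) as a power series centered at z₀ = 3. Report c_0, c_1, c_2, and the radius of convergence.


Let w = z − z₀, so z = z₀ + w.
Then -1 − z = -1 − (z₀ + w) = (-1 − z₀) − w = -4 − w.
f(z) = 1/(-4 − w) = (1/(-4)) · 1/(1 − w/(-4)) = Σ_{n≥0} w^n / (-4)^(n+1).
So c_n = 1/(-4)^(n+1):
  c_0 = 1/(-4)^1 = -1/4.
  c_1 = 1/(-4)^2 = 1/16.
  c_2 = 1/(-4)^3 = -1/64.
The series is valid for |w/d| < 1, i.e. |z − z₀| < |d|.
Radius of convergence: R = |-1 − z₀| = |-4| = 4 (distance from z₀ to the singularity z = -1).

c_0 = -1/4, c_1 = 1/16, c_2 = -1/64; R = 4.


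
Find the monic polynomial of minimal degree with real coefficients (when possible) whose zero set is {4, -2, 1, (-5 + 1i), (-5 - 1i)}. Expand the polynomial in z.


The polynomial is p(z) = ∏_{α ∈ S} (z − α), where S = {4, -2, 1, (-5 + 1i), (-5 - 1i)}.
Expanding the product yields: p(z) = z^5 + 7·z^4 -10·z^3 -130·z^2 -76·z + 208.
Note conjugate pairs combine to real quadratics: (z − (-5+1i))(z − (-5−1i)) = z² + 10z + 26.
The resulting polynomial has degree 5 and real coefficients as required.

p(z) = z^5 + 7·z^4 -10·z^3 -130·z^2 -76·z + 208.


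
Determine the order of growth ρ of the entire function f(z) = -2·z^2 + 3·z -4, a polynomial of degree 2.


|f(z)| ≤ Σ|c_k|·r^k = O(r^2) as r → ∞. Polynomial growth is O(e^{r^ε}) for every ε > 0 (since r^2/e^{r^ε} → 0), so ρ ≤ ε for all ε > 0, i.e. ρ = 0. Every nonconstant polynomial has order 0.
Therefore ρ = 0.

Order ρ = 0.


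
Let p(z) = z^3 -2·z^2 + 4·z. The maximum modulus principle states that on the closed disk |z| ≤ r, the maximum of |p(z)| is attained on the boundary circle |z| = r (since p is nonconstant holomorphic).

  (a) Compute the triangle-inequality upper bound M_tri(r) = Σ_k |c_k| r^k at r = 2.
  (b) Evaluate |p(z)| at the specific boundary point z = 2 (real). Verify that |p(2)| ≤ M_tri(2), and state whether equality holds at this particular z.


Coefficients: c_0 = 0, c_1 = 4, c_2 = -2, c_3 = 1. Radius r = 2.
Part (a). Triangle bound: M_tri(r) = Σ_k |c_k| r^k
  = |0|·2^0 + |4|·2^1 + |-2|·2^2 + |1|·2^3
  = 0 + 8 + 8 + 8 = 24.
This bounds M(r) := max_{|z|=r} |p(z)| from above; equality holds iff all terms c_k z^k can be made to align in phase at a single z on |z|=r.
Part (b). At z = 2 (real, on the circle |z| = r):
  p(2) = (0)·2^0 + (4)·2^1 + (-2)·2^2 + (1)·2^3 = 8.
  |p(2)| = 8.
Check: |p(2)| = 8 ≤ 24 = M_tri(2). ✓ Equality does not hold at z = 2 (the coefficients have mixed signs, so the terms do not all align in phase there).

M_tri(2) = 24; |p(2)| = 8; equality at z=2: no.


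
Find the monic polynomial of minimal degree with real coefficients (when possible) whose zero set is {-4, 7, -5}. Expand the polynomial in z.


The polynomial is p(z) = ∏_{α ∈ S} (z − α), where S = {-4, 7, -5}.
Expanding the product yields: p(z) = z^3 + 2·z^2 -43·z -140.
The resulting polynomial has degree 3 and real coefficients as required.

p(z) = z^3 + 2·z^2 -43·z -140.


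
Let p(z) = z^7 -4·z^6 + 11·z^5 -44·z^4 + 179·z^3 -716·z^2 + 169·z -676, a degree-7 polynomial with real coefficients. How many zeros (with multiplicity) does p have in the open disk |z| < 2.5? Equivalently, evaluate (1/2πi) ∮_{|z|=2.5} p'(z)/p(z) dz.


The zeros of p are: (0 + 1i), (0 - 1i), (2 + 3i), (2 - 3i), (-2 + 3i), (-2 - 3i), 4.
Their magnitudes are: 1, 1, 3.606, 3.606, 3.606, 3.606, 4.
Zeros with |z| < R = 2.5: (0 + 1i), (0 - 1i).
Count = 2.
By the argument principle, (1/2πi) ∮_{|z|=R} p'(z)/p(z) dz equals exactly this count.

Number of zeros inside |z| < 2.5: 2.


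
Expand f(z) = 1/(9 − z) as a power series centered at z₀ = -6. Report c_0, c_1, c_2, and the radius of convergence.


Let w = z − z₀, so z = z₀ + w.
Then 9 − z = 9 − (z₀ + w) = (9 − z₀) − w = 15 − w.
f(z) = 1/(15 − w) = (1/(15)) · 1/(1 − w/(15)) = Σ_{n≥0} w^n / (15)^(n+1).
So c_n = 1/(15)^(n+1):
  c_0 = 1/(15)^1 = 1/15.
  c_1 = 1/(15)^2 = 1/225.
  c_2 = 1/(15)^3 = 1/3375.
The series is valid for |w/d| < 1, i.e. |z − z₀| < |d|.
Radius of convergence: R = |9 − z₀| = |15| = 15 (distance from z₀ to the singularity z = 9).

c_0 = 1/15, c_1 = 1/225, c_2 = 1/3375; R = 15.


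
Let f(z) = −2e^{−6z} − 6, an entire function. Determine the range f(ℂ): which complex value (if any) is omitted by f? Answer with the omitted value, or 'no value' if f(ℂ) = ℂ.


Little Picard bounds the complement of f(ℂ) to at most one point.
e^{−6z} is never zero on ℂ, so -2·e^{−6z} takes every value in ℂ ∖ {0}. Adding -6 shifts the range to ℂ ∖ {-6}. Thus f omits exactly the value -6.

Omitted value: -6.


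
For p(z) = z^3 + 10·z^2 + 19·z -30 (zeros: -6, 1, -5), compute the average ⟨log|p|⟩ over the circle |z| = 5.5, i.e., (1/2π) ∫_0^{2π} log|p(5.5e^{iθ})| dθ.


Zeros: -6, -5, 1; r = 5.5.
Inside |z| < r: -5, 1. Outside (|z| ≥ r): -6.
p(0) = -30, so log|p(0)| = log(30) = 3.4012.
Apply Jensen: I(r) = log|p(0)| + Σ_k log(r/|z_k|), summed over zeros inside |z| < r.
  log(r/|z_k|) for z_k = 1: log(5.5/1) = 1.7047
  log(r/|z_k|) for z_k = -5: log(5.5/5) = 0.0953
  Outside zeros (-6) contribute nothing to the Jensen sum.
Sum over inside zeros: 1.8001.
I(r) = log|p(0)| + (inside sum) = 3.4012 + 1.8001 = 5.2013.
Note: since some zeros are outside |z| ≤ r, the simplified n·log(r) form does NOT apply — only the inside zeros contribute.

I(r) ≈ 5.2013.


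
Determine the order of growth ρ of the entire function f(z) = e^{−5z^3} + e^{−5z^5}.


Each summand is entire of order 3 and 5 respectively (as in the single-exponential case). The order of a sum is at most the max of the orders, so ρ ≤ 5. For the lower bound: on |z|=r choose arg z so that -5z^5 is real positive; then |e^{-5z^5}| = e^{5r^5} while |e^{-5z^3}| ≤ e^{5r^3} = o(e^{5r^5}). So |f| ≥ e^{5r^5}(1 − o(1)) and ρ ≥ 5. Hence ρ = max(3, 5) = 5.
Therefore ρ = 5.

Order ρ = 5.


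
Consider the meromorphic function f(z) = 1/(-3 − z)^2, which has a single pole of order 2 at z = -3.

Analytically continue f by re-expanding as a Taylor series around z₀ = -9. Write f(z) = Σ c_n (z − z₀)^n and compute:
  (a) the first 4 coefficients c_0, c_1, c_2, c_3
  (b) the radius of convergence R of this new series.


Let w = z − z₀, so z = z₀ + w.
Then -3 − z = -3 − (z₀ + w) = (-3 − z₀) − w = 6 − w.
f(z) = 1/(6 − w)^2 = (1/(6)^2) · (1 − w/(6))^{−2}.
By the binomial series (1−u)^{−2} = Σ_{n≥0} C(n+1, 1) u^n for |u|<1, with u = w/(6):
  c_n = C(n+1, 1) / (6)^(n+2).
  c_0 = 1/(6)^2 = 1/36.
  c_1 = 2/(6)^3 = 1/108.
  c_2 = 3/(6)^4 = 1/432.
  c_3 = 4/(6)^5 = 1/1944.
The series is valid for |w/d| < 1, i.e. |z − z₀| < |d|.
Radius of convergence: R = |-3 − z₀| = |6| = 6 (distance from z₀ to the singularity z = -3).

c_0 = 1/36, c_1 = 1/108, c_2 = 1/432, c_3 = 1/1944; R = 6.


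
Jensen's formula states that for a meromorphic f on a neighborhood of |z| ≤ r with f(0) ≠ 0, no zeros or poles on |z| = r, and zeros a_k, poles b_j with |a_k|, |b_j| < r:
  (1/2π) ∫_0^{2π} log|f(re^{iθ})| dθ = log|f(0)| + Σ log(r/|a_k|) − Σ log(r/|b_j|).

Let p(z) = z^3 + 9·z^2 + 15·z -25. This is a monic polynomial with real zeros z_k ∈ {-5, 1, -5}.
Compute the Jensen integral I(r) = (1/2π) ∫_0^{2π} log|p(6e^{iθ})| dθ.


Zeros: -5, -5, 1; r = 6.
Inside |z| < r: -5, -5, 1. Outside (|z| ≥ r): ∅.
p(0) = -25, so log|p(0)| = log(25) = 3.2189.
Apply Jensen: I(r) = log|p(0)| + Σ_k log(r/|z_k|), summed over zeros inside |z| < r.
  log(r/|z_k|) for z_k = -5: log(6/5) = 0.1823
  log(r/|z_k|) for z_k = 1: log(6/1) = 1.7918
  log(r/|z_k|) for z_k = -5: log(6/5) = 0.1823
Sum over inside zeros: 2.1564.
I(r) = log|p(0)| + (inside sum) = 3.2189 + 2.1564 = 5.3753.
Closed form (all zeros inside, monic): I(r) = n·log(r) = 3·log(6) = 5.3753. ✓

I(r) ≈ 5.3753.


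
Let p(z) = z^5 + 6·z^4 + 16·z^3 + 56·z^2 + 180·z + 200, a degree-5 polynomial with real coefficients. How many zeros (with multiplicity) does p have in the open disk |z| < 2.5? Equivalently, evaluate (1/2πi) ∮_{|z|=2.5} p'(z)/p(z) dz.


The zeros of p are: (1 + 3i), (1 - 3i), -2, (-3 + 1i), (-3 - 1i).
Their magnitudes are: 3.162, 3.162, 2, 3.162, 3.162.
Zeros with |z| < R = 2.5: -2.
Count = 1.
By the argument principle, (1/2πi) ∮_{|z|=R} p'(z)/p(z) dz equals exactly this count.

Number of zeros inside |z| < 2.5: 1.


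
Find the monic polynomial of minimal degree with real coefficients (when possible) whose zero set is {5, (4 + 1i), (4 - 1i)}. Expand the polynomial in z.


The polynomial is p(z) = ∏_{α ∈ S} (z − α), where S = {5, (4 + 1i), (4 - 1i)}.
Expanding the product yields: p(z) = z^3 -13·z^2 + 57·z -85.
Note conjugate pairs combine to real quadratics: (z − (4+1i))(z − (4−1i)) = z² − 8z + 17.
The resulting polynomial has degree 3 and real coefficients as required.

p(z) = z^3 -13·z^2 + 57·z -85.


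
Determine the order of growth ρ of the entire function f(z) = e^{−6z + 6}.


|e^{−6z + 6}| = e^{Re(-6·z) + 6} ≤ e^{6|z|^1 + 6} = e^{6r^1 + 6} on |z| = r, so ρ ≤ 1. Choosing z on |z|=r so that -6·z is real positive (always possible by picking arg z appropriately) gives |f(z)| = e^{6r^1 + 6}, matching the bound. The additive constant 6 does not affect log log M(r) ~ 1·log r. Hence ρ = 1.
Therefore ρ = 1.

Order ρ = 1.


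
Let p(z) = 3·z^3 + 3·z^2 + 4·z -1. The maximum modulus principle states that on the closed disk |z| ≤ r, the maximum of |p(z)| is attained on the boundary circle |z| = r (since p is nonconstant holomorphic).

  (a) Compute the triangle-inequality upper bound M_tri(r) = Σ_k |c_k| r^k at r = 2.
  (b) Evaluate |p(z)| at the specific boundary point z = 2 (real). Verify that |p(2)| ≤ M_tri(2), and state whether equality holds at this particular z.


Coefficients: c_0 = -1, c_1 = 4, c_2 = 3, c_3 = 3. Radius r = 2.
Part (a). Triangle bound: M_tri(r) = Σ_k |c_k| r^k
  = |-1|·2^0 + |4|·2^1 + |3|·2^2 + |3|·2^3
  = 1 + 8 + 12 + 24 = 45.
This bounds M(r) := max_{|z|=r} |p(z)| from above; equality holds iff all terms c_k z^k can be made to align in phase at a single z on |z|=r.
Part (b). At z = 2 (real, on the circle |z| = r):
  p(2) = (-1)·2^0 + (4)·2^1 + (3)·2^2 + (3)·2^3 = 43.
  |p(2)| = 43.
Check: |p(2)| = 43 ≤ 45 = M_tri(2). ✓ Equality does not hold at z = 2 (the coefficients have mixed signs, so the terms do not all align in phase there).

M_tri(2) = 45; |p(2)| = 43; equality at z=2: no.


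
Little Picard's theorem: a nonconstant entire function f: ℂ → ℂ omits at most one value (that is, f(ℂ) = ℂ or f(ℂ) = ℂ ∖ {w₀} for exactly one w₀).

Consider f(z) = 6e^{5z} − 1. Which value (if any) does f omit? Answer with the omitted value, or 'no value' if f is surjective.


Little Picard bounds the complement of f(ℂ) to at most one point.
e^{5z} is never zero on ℂ, so 6·e^{5z} takes every value in ℂ ∖ {0}. Adding -1 shifts the range to ℂ ∖ {-1}. Thus f omits exactly the value -1.

Omitted value: -1.


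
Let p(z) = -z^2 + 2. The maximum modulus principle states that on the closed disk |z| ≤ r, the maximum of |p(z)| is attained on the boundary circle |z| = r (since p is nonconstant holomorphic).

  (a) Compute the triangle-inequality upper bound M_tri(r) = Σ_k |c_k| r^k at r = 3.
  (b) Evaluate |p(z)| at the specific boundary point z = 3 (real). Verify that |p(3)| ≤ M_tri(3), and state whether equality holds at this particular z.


Coefficients: c_0 = 2, c_1 = 0, c_2 = -1. Radius r = 3.
Part (a). Triangle bound: M_tri(r) = Σ_k |c_k| r^k
  = |2|·3^0 + |0|·3^1 + |-1|·3^2
  = 2 + 0 + 9 = 11.
This bounds M(r) := max_{|z|=r} |p(z)| from above; equality holds iff all terms c_k z^k can be made to align in phase at a single z on |z|=r.
Part (b). At z = 3 (real, on the circle |z| = r):
  p(3) = (2)·3^0 + (0)·3^1 + (-1)·3^2 = -7.
  |p(3)| = 7.
Check: |p(3)| = 7 ≤ 11 = M_tri(3). ✓ Equality does not hold at z = 3 (the coefficients have mixed signs, so the terms do not all align in phase there).

M_tri(3) = 11; |p(3)| = 7; equality at z=3: no.


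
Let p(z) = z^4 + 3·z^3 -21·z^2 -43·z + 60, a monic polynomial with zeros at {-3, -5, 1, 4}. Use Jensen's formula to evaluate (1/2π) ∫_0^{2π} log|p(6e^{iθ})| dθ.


Zeros: -5, -3, 1, 4; r = 6.
Inside |z| < r: -5, -3, 1, 4. Outside (|z| ≥ r): ∅.
p(0) = 60, so log|p(0)| = log(60) = 4.0943.
Apply Jensen: I(r) = log|p(0)| + Σ_k log(r/|z_k|), summed over zeros inside |z| < r.
  log(r/|z_k|) for z_k = -3: log(6/3) = 0.6931
  log(r/|z_k|) for z_k = -5: log(6/5) = 0.1823
  log(r/|z_k|) for z_k = 1: log(6/1) = 1.7918
  log(r/|z_k|) for z_k = 4: log(6/4) = 0.4055
Sum over inside zeros: 3.0727.
I(r) = log|p(0)| + (inside sum) = 4.0943 + 3.0727 = 7.1670.
Closed form (all zeros inside, monic): I(r) = n·log(r) = 4·log(6) = 7.1670. ✓

I(r) ≈ 7.1670.


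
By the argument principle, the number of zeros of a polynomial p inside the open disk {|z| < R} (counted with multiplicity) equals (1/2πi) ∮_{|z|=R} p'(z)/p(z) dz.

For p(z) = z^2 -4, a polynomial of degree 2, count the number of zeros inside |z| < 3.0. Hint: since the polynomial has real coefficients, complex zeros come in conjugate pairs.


The zeros of p are: 2, -2.
Their magnitudes are: 2, 2.
Zeros with |z| < R = 3.0: 2, -2.
Count = 2.
By the argument principle, (1/2πi) ∮_{|z|=R} p'(z)/p(z) dz equals exactly this count.

Number of zeros inside |z| < 3.0: 2.


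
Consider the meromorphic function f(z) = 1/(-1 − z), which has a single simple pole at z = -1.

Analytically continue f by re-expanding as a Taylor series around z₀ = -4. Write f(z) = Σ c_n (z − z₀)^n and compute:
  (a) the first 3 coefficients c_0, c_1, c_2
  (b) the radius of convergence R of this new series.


Let w = z − z₀, so z = z₀ + w.
Then -1 − z = -1 − (z₀ + w) = (-1 − z₀) − w = 3 − w.
f(z) = 1/(3 − w) = (1/(3)) · 1/(1 − w/(3)) = Σ_{n≥0} w^n / (3)^(n+1).
So c_n = 1/(3)^(n+1):
  c_0 = 1/(3)^1 = 1/3.
  c_1 = 1/(3)^2 = 1/9.
  c_2 = 1/(3)^3 = 1/27.
The series is valid for |w/d| < 1, i.e. |z − z₀| < |d|.
Radius of convergence: R = |-1 − z₀| = |3| = 3 (distance from z₀ to the singularity z = -1).

c_0 = 1/3, c_1 = 1/9, c_2 = 1/27; R = 3.


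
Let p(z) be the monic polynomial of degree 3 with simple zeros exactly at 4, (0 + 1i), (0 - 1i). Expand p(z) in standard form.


The polynomial is p(z) = ∏_{α ∈ S} (z − α), where S = {4, (0 + 1i), (0 - 1i)}.
Expanding the product yields: p(z) = z^3 -4·z^2 + z -4.
Note conjugate pairs combine to real quadratics: (z − (0+1i))(z − (0−1i)) = z² + 1.
The resulting polynomial has degree 3 and real coefficients as required.

p(z) = z^3 -4·z^2 + z -4.


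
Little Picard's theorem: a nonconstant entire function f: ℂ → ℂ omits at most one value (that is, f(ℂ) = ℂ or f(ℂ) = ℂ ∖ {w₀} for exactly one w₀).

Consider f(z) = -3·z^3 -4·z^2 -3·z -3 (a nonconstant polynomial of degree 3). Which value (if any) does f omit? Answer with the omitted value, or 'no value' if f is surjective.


Little Picard bounds the complement of f(ℂ) to at most one point.
For every w ∈ ℂ, the equation p(z) − w = 0 is a nonconstant polynomial in z and hence has at least one root by the fundamental theorem of algebra. So p is surjective onto ℂ, omitting no value.

Omitted value: no value.


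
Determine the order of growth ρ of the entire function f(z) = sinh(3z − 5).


sinh(w) is a linear combination of e^{iw} and e^{−iw} (or e^w, e^{−w} in the hyperbolic case), so |sinh(w)| ≤ e^{|w|}. With w = 3z − 5, |w| ≤ 3|z| + 5 = 3r + 5 on |z| = r, giving M(r) ≤ e^{3r + 5}, so ρ ≤ 1. On a suitable ray (z = it for sin/cos; z = t for sinh/cosh, t real → ∞), |sinh(3z − 5)| grows like e^{3|t|}/2, so ρ ≥ 1. Hence ρ = 1.
Therefore ρ = 1.

Order ρ = 1.


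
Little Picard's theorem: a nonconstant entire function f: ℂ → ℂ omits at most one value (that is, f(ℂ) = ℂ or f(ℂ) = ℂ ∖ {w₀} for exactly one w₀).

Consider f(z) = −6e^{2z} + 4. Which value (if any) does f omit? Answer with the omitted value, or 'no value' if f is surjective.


Little Picard bounds the complement of f(ℂ) to at most one point.
e^{2z} is never zero on ℂ, so -6·e^{2z} takes every value in ℂ ∖ {0}. Adding 4 shifts the range to ℂ ∖ {4}. Thus f omits exactly the value 4.

Omitted value: 4.


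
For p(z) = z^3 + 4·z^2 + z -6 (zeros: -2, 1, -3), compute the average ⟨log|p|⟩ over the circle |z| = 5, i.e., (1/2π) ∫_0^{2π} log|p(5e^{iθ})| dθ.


Zeros: -3, -2, 1; r = 5.
Inside |z| < r: -3, -2, 1. Outside (|z| ≥ r): ∅.
p(0) = -6, so log|p(0)| = log(6) = 1.7918.
Apply Jensen: I(r) = log|p(0)| + Σ_k log(r/|z_k|), summed over zeros inside |z| < r.
  log(r/|z_k|) for z_k = -2: log(5/2) = 0.9163
  log(r/|z_k|) for z_k = 1: log(5/1) = 1.6094
  log(r/|z_k|) for z_k = -3: log(5/3) = 0.5108
Sum over inside zeros: 3.0366.
I(r) = log|p(0)| + (inside sum) = 1.7918 + 3.0366 = 4.8283.
Closed form (all zeros inside, monic): I(r) = n·log(r) = 3·log(5) = 4.8283. ✓

I(r) ≈ 4.8283.


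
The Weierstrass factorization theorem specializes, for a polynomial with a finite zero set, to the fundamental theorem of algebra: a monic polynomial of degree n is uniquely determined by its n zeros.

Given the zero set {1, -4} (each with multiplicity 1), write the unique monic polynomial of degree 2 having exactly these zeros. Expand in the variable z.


The polynomial is p(z) = ∏_{α ∈ S} (z − α), where S = {1, -4}.
Expanding the product yields: p(z) = z^2 + 3·z -4.
The resulting polynomial has degree 2 and real coefficients as required.

p(z) = z^2 + 3·z -4.


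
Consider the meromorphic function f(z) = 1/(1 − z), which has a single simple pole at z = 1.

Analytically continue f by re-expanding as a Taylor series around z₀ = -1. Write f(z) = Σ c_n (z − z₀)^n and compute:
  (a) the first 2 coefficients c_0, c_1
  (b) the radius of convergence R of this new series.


Let w = z − z₀, so z = z₀ + w.
Then 1 − z = 1 − (z₀ + w) = (1 − z₀) − w = 2 − w.
f(z) = 1/(2 − w) = (1/(2)) · 1/(1 − w/(2)) = Σ_{n≥0} w^n / (2)^(n+1).
So c_n = 1/(2)^(n+1):
  c_0 = 1/(2)^1 = 1/2.
  c_1 = 1/(2)^2 = 1/4.
The series is valid for |w/d| < 1, i.e. |z − z₀| < |d|.
Radius of convergence: R = |1 − z₀| = |2| = 2 (distance from z₀ to the singularity z = 1).

c_0 = 1/2, c_1 = 1/4; R = 2.


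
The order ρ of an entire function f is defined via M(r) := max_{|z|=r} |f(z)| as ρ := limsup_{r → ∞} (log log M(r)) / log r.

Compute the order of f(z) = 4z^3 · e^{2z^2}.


M(r) = max_{|z|=r} |4|·|z|^3·|e^{2z^2}| = 4·r^3 · e^{2r^2} (the factors attain their maxima compatibly on |z|=r). Then log M(r) = log 4 + 3·log r + 2r^2, dominated by the last term, so log log M(r) ~ 2·log r. The polynomial factor 4z^3 contributes only a log r term and does not affect the order. ρ = 2.
Therefore ρ = 2.

Order ρ = 2.


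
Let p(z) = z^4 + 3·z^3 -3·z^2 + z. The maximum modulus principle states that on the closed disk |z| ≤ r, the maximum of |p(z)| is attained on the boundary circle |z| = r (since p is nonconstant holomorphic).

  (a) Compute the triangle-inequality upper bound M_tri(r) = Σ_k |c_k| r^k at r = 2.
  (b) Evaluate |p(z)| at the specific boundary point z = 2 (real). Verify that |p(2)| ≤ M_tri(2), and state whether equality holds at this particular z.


Coefficients: c_0 = 0, c_1 = 1, c_2 = -3, c_3 = 3, c_4 = 1. Radius r = 2.
Part (a). Triangle bound: M_tri(r) = Σ_k |c_k| r^k
  = |0|·2^0 + |1|·2^1 + |-3|·2^2 + |3|·2^3 + |1|·2^4
  = 0 + 2 + 12 + 24 + 16 = 54.
This bounds M(r) := max_{|z|=r} |p(z)| from above; equality holds iff all terms c_k z^k can be made to align in phase at a single z on |z|=r.
Part (b). At z = 2 (real, on the circle |z| = r):
  p(2) = (0)·2^0 + (1)·2^1 + (-3)·2^2 + (3)·2^3 + (1)·2^4 = 30.
  |p(2)| = 30.
Check: |p(2)| = 30 ≤ 54 = M_tri(2). ✓ Equality does not hold at z = 2 (the coefficients have mixed signs, so the terms do not all align in phase there).

M_tri(2) = 54; |p(2)| = 30; equality at z=2: no.


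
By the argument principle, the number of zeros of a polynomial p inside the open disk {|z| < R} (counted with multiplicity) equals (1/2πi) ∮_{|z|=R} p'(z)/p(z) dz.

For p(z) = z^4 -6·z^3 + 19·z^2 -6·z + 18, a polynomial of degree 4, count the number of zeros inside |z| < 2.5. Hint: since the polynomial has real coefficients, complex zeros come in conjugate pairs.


The zeros of p are: (0 + 1i), (0 - 1i), (3 + 3i), (3 - 3i).
Their magnitudes are: 1, 1, 4.243, 4.243.
Zeros with |z| < R = 2.5: (0 + 1i), (0 - 1i).
Count = 2.
By the argument principle, (1/2πi) ∮_{|z|=R} p'(z)/p(z) dz equals exactly this count.

Number of zeros inside |z| < 2.5: 2.


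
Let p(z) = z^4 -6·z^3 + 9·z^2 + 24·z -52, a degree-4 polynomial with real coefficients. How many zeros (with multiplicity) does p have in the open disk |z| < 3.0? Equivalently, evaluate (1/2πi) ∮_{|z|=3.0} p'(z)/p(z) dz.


The zeros of p are: -2, (3 + 2i), (3 - 2i), 2.
Their magnitudes are: 2, 3.606, 3.606, 2.
Zeros with |z| < R = 3.0: -2, 2.
Count = 2.
By the argument principle, (1/2πi) ∮_{|z|=R} p'(z)/p(z) dz equals exactly this count.

Number of zeros inside |z| < 3.0: 2.


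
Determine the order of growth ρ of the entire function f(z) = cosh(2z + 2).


cosh(w) is a linear combination of e^{iw} and e^{−iw} (or e^w, e^{−w} in the hyperbolic case), so |cosh(w)| ≤ e^{|w|}. With w = 2z + 2, |w| ≤ 2|z| + 2 = 2r + 2 on |z| = r, giving M(r) ≤ e^{2r + 2}, so ρ ≤ 1. On a suitable ray (z = it for sin/cos; z = t for sinh/cosh, t real → ∞), |cosh(2z + 2)| grows like e^{2|t|}/2, so ρ ≥ 1. Hence ρ = 1.
Therefore ρ = 1.

Order ρ = 1.


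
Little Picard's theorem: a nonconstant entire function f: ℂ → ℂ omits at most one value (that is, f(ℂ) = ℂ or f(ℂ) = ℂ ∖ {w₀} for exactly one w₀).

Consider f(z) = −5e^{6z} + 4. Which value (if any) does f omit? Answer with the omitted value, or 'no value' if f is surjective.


Little Picard bounds the complement of f(ℂ) to at most one point.
e^{6z} is never zero on ℂ, so -5·e^{6z} takes every value in ℂ ∖ {0}. Adding 4 shifts the range to ℂ ∖ {4}. Thus f omits exactly the value 4.

Omitted value: 4.


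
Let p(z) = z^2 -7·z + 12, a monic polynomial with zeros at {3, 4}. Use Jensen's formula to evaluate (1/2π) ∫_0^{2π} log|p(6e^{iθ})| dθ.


Zeros: 3, 4; r = 6.
Inside |z| < r: 3, 4. Outside (|z| ≥ r): ∅.
p(0) = 12, so log|p(0)| = log(12) = 2.4849.
Apply Jensen: I(r) = log|p(0)| + Σ_k log(r/|z_k|), summed over zeros inside |z| < r.
  log(r/|z_k|) for z_k = 3: log(6/3) = 0.6931
  log(r/|z_k|) for z_k = 4: log(6/4) = 0.4055
Sum over inside zeros: 1.0986.
I(r) = log|p(0)| + (inside sum) = 2.4849 + 1.0986 = 3.5835.
Closed form (all zeros inside, monic): I(r) = n·log(r) = 2·log(6) = 3.5835. ✓

I(r) ≈ 3.5835.


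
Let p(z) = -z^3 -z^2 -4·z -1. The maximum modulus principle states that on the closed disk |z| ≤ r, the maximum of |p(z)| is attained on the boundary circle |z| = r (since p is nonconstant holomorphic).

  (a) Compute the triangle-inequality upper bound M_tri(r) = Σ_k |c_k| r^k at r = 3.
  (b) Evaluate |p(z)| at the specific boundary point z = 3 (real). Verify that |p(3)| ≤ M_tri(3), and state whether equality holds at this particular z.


Coefficients: c_0 = -1, c_1 = -4, c_2 = -1, c_3 = -1. Radius r = 3.
Part (a). Triangle bound: M_tri(r) = Σ_k |c_k| r^k
  = |-1|·3^0 + |-4|·3^1 + |-1|·3^2 + |-1|·3^3
  = 1 + 12 + 9 + 27 = 49.
This bounds M(r) := max_{|z|=r} |p(z)| from above; equality holds iff all terms c_k z^k can be made to align in phase at a single z on |z|=r.
Part (b). At z = 3 (real, on the circle |z| = r):
  p(3) = (-1)·3^0 + (-4)·3^1 + (-1)·3^2 + (-1)·3^3 = -49.
  |p(3)| = 49.
Since all nonzero coefficients share the same sign, |p(3)| = 49 = M_tri(3); the triangle bound is attained at z = 3, so in fact M(r) = 49.

M_tri(3) = 49; |p(3)| = 49; equality at z=3: yes.


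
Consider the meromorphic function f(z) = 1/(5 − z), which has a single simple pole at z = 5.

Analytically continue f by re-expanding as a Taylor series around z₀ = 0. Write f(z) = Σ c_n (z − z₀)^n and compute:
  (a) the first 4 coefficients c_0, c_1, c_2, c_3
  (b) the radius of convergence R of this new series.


Let w = z − z₀, so z = z₀ + w.
Then 5 − z = 5 − (z₀ + w) = (5 − z₀) − w = 5 − w.
f(z) = 1/(5 − w) = (1/(5)) · 1/(1 − w/(5)) = Σ_{n≥0} w^n / (5)^(n+1).
So c_n = 1/(5)^(n+1):
  c_0 = 1/(5)^1 = 1/5.
  c_1 = 1/(5)^2 = 1/25.
  c_2 = 1/(5)^3 = 1/125.
  c_3 = 1/(5)^4 = 1/625.
The series is valid for |w/d| < 1, i.e. |z − z₀| < |d|.
Radius of convergence: R = |5 − z₀| = |5| = 5 (distance from z₀ to the singularity z = 5).

c_0 = 1/5, c_1 = 1/25, c_2 = 1/125, c_3 = 1/625; R = 5.


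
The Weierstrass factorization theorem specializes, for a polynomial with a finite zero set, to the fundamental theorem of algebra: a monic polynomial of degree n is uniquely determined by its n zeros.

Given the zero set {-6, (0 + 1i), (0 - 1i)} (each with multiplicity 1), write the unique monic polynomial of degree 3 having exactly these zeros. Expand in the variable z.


The polynomial is p(z) = ∏_{α ∈ S} (z − α), where S = {-6, (0 + 1i), (0 - 1i)}.
Expanding the product yields: p(z) = z^3 + 6·z^2 + z + 6.
Note conjugate pairs combine to real quadratics: (z − (0+1i))(z − (0−1i)) = z² + 1.
The resulting polynomial has degree 3 and real coefficients as required.

p(z) = z^3 + 6·z^2 + z + 6.


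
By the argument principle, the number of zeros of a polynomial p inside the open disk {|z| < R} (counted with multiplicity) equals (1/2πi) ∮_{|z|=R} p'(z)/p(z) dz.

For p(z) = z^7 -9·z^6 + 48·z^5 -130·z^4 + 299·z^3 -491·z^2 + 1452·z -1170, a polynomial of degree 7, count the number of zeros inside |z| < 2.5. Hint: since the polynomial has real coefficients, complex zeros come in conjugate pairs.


The zeros of p are: (2 + 3i), (2 - 3i), (-1 + 2i), (-1 - 2i), (3 + 3i), (3 - 3i), 1.
Their magnitudes are: 3.606, 3.606, 2.236, 2.236, 4.243, 4.243, 1.
Zeros with |z| < R = 2.5: (-1 + 2i), (-1 - 2i), 1.
Count = 3.
By the argument principle, (1/2πi) ∮_{|z|=R} p'(z)/p(z) dz equals exactly this count.

Number of zeros inside |z| < 2.5: 3.


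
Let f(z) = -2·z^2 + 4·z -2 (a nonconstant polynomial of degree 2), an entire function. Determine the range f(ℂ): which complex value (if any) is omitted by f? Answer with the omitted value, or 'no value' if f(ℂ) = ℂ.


Little Picard bounds the complement of f(ℂ) to at most one point.
For every w ∈ ℂ, the equation p(z) − w = 0 is a nonconstant polynomial in z and hence has at least one root by the fundamental theorem of algebra. So p is surjective onto ℂ, omitting no value.

Omitted value: no value.


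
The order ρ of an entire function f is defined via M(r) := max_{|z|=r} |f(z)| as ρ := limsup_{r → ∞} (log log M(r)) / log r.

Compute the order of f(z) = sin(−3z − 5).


sin(w) is a linear combination of e^{iw} and e^{−iw} (or e^w, e^{−w} in the hyperbolic case), so |sin(w)| ≤ e^{|w|}. With w = −3z − 5, |w| ≤ 3|z| + 5 = 3r + 5 on |z| = r, giving M(r) ≤ e^{3r + 5}, so ρ ≤ 1. On a suitable ray (z = it for sin/cos; z = t for sinh/cosh, t real → ∞), |sin(−3z − 5)| grows like e^{3|t|}/2, so ρ ≥ 1. Hence ρ = 1.
Therefore ρ = 1.

Order ρ = 1.
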